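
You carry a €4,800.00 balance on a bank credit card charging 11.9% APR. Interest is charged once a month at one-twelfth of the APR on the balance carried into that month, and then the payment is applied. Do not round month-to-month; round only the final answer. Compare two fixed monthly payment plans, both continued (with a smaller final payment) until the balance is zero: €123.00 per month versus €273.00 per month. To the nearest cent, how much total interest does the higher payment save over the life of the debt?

€799.17

Monthly rate r = 11.9%/12 = 0.991667% = 0.00991667.
At €123.00/mo: n = ⌈−ln(1 − rB₀/P)/ln(1+r)⌉ = 50 payments (last €73.11); total interest = total paid − €4,800.00 = €1,300.11.
At €273.00/mo: 20 payments (last €113.94); total interest €500.94.
Interest saved = €1,300.11 − €500.94 = €799.17.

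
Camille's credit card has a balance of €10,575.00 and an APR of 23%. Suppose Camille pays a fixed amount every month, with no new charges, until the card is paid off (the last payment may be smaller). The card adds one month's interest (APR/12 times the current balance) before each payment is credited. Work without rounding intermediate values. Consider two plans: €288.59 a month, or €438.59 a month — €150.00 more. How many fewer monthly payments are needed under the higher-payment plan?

Monthly rate r = 23%/12 = 1.91667% = 0.0191667.
At €288.59/mo: n = ⌈−ln(1 − rB₀/P)/ln(1+r)⌉ = 64 payments (last €239.35); total interest = total paid − €10,575.00 = €7,845.52.
At €438.59/mo: 33 payments (last €292.40); total interest €3,752.28.
Payments saved = 64 − 33 = 31.

31 fewer payments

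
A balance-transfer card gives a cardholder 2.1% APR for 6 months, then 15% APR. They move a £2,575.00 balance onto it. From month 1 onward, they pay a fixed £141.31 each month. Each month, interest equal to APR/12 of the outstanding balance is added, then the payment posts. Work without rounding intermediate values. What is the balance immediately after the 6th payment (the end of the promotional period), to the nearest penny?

Promo months 1–6 at r₀ = 2.1%/12 = 0.00175; months 7+ at r₁ = 15%/12 = 0.0125.
After month 6: iterate B ← B·(1+r₀) − £141.31 for 6 months → £1,750.58.

£1,750.58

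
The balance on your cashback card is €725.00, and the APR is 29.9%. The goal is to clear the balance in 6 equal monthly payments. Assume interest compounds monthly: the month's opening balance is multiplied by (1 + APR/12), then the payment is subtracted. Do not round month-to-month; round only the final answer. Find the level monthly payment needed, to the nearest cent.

€131.59

Monthly rate r = 29.9%/12 = 2.49167% = 0.0249167.
Level-payment amortization: P = B₀·r / (1 − (1+r)^(−n)) = 725.00·0.0249167 / (1 − 1.02492^(−6)).
Denominator 1 − (1+r)^(−6) = 0.137282382.
P = 18.0646 / 0.137282382 ≈ 131.59.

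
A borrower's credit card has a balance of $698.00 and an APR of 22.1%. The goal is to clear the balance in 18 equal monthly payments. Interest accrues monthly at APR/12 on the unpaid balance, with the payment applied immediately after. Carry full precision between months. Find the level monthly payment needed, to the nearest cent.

Monthly rate r = 22.1%/12 = 1.84167% = 0.0184167.
Level-payment amortization: P = B₀·r / (1 − (1+r)^(−n)) = 698.00·0.0184167 / (1 − 1.01842^(−18)).
Denominator 1 − (1+r)^(−18) = 0.279985844.
P = 12.8548 / 0.279985844 ≈ 45.91.

$45.91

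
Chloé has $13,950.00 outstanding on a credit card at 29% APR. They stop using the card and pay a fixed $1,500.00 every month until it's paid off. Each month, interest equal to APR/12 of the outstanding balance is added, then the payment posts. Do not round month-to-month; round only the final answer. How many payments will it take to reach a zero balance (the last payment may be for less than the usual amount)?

11 payments

Monthly rate r = 29%/12 = 2.41667% = 0.0241667.
Recurrence: B ← B·(1+r) − $1,500.00.
Month 1: interest $337.12; balance after payment $12,787.12.
Month 2: interest $309.02; balance after payment $11,596.15.
Closed form: n = −ln(1 − rB₀/P)/ln(1+r) = −ln(0.77525)/ln(1.02417) ≈ 10.661, so the balance reaches zero during payment 11.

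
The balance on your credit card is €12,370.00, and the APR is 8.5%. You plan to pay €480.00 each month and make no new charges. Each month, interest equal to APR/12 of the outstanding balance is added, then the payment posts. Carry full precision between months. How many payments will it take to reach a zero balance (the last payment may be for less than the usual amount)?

29 months

Monthly rate r = 8.5%/12 = 0.708333% = 0.00708333.
Recurrence: B ← B·(1+r) − €480.00.
Month 1: interest €87.62; balance after payment €11,977.62.
Month 2: interest €84.84; balance after payment €11,582.46.
Closed form: n = −ln(1 − rB₀/P)/ln(1+r) = −ln(0.81746)/ln(1.00708) ≈ 28.556, so the balance reaches zero during payment 29.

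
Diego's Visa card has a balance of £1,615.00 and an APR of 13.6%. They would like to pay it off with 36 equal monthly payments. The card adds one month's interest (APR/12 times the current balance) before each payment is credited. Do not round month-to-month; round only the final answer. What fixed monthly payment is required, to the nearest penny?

Monthly rate r = 13.6%/12 = 1.13333% = 0.0113333.
Level-payment amortization: P = B₀·r / (1 − (1+r)^(−n)) = 1615.00·0.0113333 / (1 − 1.01133^(−36)).
Denominator 1 − (1+r)^(−36) = 0.333493456.
P = 18.3033 / 0.333493456 ≈ 54.88.

£54.88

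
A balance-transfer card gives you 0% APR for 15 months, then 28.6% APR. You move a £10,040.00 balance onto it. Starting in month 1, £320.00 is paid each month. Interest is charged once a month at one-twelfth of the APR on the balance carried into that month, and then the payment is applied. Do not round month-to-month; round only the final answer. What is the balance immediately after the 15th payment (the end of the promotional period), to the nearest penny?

Promo months 1–15 at r₀ = 0%/12 = 0; months 16+ at r₁ = 28.6%/12 = 0.0238333.
After month 15 (no interest yet): B = £10,040.00 − 15·£320.00 = £5,240.00.

£5,240.00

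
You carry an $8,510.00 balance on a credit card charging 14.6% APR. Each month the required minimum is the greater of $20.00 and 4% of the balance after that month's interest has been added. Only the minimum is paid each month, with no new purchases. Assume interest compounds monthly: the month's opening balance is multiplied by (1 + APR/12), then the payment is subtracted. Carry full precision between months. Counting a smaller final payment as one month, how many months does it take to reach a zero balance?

Monthly rate r = 14.6%/12 = 1.21667% = 0.0121667.
While 4% of the post-interest balance exceeds $20.00, each month B ← (B·(1+r))·(1 − 0.04), i.e. B shrinks by the factor (1+r)·0.96 = 0.97168.
This holds for months 1–100. Entering month 101 the balance is $481.12; 4% of the post-interest balance is now below $20.00, so the flat $20.00 minimum applies from here.
From month 101 a fixed $20.00 at rate r clears $481.12 in 29 more payments. Total: 100 + 29 = 129 months.

129 months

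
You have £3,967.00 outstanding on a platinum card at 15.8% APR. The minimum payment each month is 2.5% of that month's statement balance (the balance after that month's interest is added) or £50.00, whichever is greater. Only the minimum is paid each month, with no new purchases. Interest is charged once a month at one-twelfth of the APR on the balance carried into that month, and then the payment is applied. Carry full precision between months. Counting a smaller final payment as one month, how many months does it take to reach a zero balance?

Monthly rate r = 15.8%/12 = 1.31667% = 0.0131667.
While 2.5% of the post-interest balance exceeds £50.00, each month B ← (B·(1+r))·(1 − 0.025), i.e. B shrinks by the factor (1+r)·0.975 = 0.98784.
This holds for months 1–58. Entering month 59 the balance is £1,950.84; 2.5% of the post-interest balance is now below £50.00, so the flat £50.00 minimum applies from here.
From month 59 a fixed £50.00 at rate r clears £1,950.84 in 56 more payments. Total: 58 + 56 = 114 months.

114 months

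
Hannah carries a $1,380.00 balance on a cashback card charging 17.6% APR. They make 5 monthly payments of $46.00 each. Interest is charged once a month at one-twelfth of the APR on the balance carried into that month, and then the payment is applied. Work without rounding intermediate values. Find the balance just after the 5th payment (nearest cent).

$1,247.37

Monthly rate r = 17.6%/12 = 1.46667% = 0.0146667.
Each month: B ← B·(1+r) − $46.00.
Month 1: interest $20.24; balance after payment $1,354.24.
Month 2: interest $19.86; balance after payment $1,328.10.
Month 3: interest $19.48; balance after payment $1,301.58.
Month 4: interest $19.09; balance after payment $1,274.67.
Month 5: interest $18.70; balance after payment $1,247.37.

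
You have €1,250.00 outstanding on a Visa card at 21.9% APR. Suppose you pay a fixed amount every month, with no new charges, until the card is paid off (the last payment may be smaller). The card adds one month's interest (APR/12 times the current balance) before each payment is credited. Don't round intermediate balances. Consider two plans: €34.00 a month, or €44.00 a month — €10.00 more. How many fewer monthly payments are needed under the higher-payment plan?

Monthly rate r = 21.9%/12 = 1.825% = 0.01825.
At €34.00/mo: n = ⌈−ln(1 − rB₀/P)/ln(1+r)⌉ = 62 payments (last €15.77); total interest = total paid − €1,250.00 = €839.77.
At €44.00/mo: 41 payments (last €18.00); total interest €528.00.
Payments saved = 62 − 41 = 21.

21 fewer payments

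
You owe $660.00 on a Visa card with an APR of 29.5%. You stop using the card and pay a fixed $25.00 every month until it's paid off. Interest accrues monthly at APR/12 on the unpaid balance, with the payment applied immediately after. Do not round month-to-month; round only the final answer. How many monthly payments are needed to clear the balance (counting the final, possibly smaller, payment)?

44 months

Monthly rate r = 29.5%/12 = 2.45833% = 0.0245833.
Recurrence: B ← B·(1+r) − $25.00.
Month 1: interest $16.22; balance after payment $651.23.
Month 2: interest $16.01; balance after payment $642.23.
Closed form: n = −ln(1 − rB₀/P)/ln(1+r) = −ln(0.351)/ln(1.02458) ≈ 43.110, so the balance reaches zero during payment 44.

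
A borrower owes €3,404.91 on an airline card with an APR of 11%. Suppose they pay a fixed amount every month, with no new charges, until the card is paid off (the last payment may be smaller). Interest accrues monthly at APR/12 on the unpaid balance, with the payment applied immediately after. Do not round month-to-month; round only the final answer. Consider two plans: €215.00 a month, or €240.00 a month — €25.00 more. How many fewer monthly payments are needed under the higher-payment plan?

2 fewer payments

Monthly rate r = 11%/12 = 0.916667% = 0.00916667.
At €215.00/mo: n = ⌈−ln(1 − rB₀/P)/ln(1+r)⌉ = 18 payments (last €40.91); total interest = total paid − €3,404.91 = €291.00.
At €240.00/mo: 16 payments (last €64.51); total interest €259.60.
Payments saved = 18 − 16 = 2.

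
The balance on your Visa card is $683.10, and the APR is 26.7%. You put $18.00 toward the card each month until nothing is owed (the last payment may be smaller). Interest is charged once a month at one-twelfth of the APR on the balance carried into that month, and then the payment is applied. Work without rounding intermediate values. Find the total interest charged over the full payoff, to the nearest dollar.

$839

Monthly rate r = 26.7%/12 = 2.225% = 0.02225.
Payoff takes n = ⌈−ln(1 − rB₀/P)/ln(1+r)⌉ = ⌈84.540⌉ = 85 payments; the last is $9.76.
Total paid = 84·$18.00 + $9.76 = $1,521.76.
Total interest = total paid − principal = $1,521.76 − $683.10 = $838.66.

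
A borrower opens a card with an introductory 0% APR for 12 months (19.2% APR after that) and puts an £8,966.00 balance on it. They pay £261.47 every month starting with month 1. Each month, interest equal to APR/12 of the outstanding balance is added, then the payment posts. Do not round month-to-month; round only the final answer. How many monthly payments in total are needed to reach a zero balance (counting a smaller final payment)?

40 months

Promo months 1–12 at r₀ = 0%/12 = 0; months 13+ at r₁ = 19.2%/12 = 0.016.
After month 12 (no interest yet): B = £8,966.00 − 12·£261.47 = £5,828.36.
Then at r₁ with £261.47/mo: n₂ = −ln(1 − r₁·B/P)/ln(1+r₁) ≈ 27.79 → 28 more payments.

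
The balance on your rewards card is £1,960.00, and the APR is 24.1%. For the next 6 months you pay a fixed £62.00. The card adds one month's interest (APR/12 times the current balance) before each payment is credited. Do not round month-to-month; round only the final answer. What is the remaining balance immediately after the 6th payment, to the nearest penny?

£1,817.18

Monthly rate r = 24.1%/12 = 2.00833% = 0.0200833.
Each month: B ← B·(1+r) − £62.00.
Month 1: interest £39.36; balance after payment £1,937.36.
Month 2: interest £38.91; balance after payment £1,914.27.
Month 3: interest £38.44; balance after payment £1,890.72.
Month 4: interest £37.97; balance after payment £1,866.69.
Month 5: interest £37.49; balance after payment £1,842.18.
Month 6: interest £37.00; balance after payment £1,817.18.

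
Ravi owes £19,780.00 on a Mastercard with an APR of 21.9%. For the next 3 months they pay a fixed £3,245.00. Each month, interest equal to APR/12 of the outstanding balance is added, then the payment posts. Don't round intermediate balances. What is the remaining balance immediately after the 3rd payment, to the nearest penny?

Monthly rate r = 21.9%/12 = 1.825% = 0.01825.
Each month: B ← B·(1+r) − £3,245.00.
Month 1: interest £360.98; balance after payment £16,895.99.
Month 2: interest £308.35; balance after payment £13,959.34.
Month 3: interest £254.76; balance after payment £10,969.09.

£10,969.09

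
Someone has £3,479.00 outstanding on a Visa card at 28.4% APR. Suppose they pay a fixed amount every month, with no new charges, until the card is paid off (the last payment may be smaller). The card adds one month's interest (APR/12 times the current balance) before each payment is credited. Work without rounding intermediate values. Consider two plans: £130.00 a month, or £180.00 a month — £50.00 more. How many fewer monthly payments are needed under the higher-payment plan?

Monthly rate r = 28.4%/12 = 2.36667% = 0.0236667.
At £130.00/mo: n = ⌈−ln(1 − rB₀/P)/ln(1+r)⌉ = 43 payments (last £116.55); total interest = total paid − £3,479.00 = £2,097.55.
At £180.00/mo: 27 payments (last £25.36); total interest £1,226.36.
Payments saved = 43 − 27 = 16.

16 fewer payments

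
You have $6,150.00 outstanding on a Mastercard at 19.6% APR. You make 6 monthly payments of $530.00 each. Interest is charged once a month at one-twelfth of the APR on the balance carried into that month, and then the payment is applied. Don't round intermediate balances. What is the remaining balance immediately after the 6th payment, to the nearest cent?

Monthly rate r = 19.6%/12 = 1.63333% = 0.0163333.
Each month: B ← B·(1+r) − $530.00.
Month 1: interest $100.45; balance after payment $5,720.45.
Month 2: interest $93.43; balance after payment $5,283.88.
Month 3: interest $86.30; balance after payment $4,840.19.
Month 4: interest $79.06; balance after payment $4,389.24.
Month 5: interest $71.69; balance after payment $3,930.93.
Month 6: interest $64.21; balance after payment $3,465.14.

$3,465.14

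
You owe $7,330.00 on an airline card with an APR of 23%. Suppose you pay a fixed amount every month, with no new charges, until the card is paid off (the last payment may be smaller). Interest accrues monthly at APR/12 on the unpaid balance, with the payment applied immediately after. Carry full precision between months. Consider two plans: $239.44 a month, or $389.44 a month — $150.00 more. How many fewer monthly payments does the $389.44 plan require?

Monthly rate r = 23%/12 = 1.91667% = 0.0191667.
At $239.44/mo: n = ⌈−ln(1 − rB₀/P)/ln(1+r)⌉ = 47 payments (last $131.49); total interest = total paid − $7,330.00 = $3,815.73.
At $389.44/mo: 24 payments (last $222.50); total interest $1,849.62.
Payments saved = 47 − 24 = 23.

23 fewer payments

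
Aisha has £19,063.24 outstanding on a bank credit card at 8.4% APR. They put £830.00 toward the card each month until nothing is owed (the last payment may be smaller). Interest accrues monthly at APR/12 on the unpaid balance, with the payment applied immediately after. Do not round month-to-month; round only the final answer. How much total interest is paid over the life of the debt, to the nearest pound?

£1,792

Monthly rate r = 8.4%/12 = 0.7% = 0.007.
Payoff takes n = ⌈−ln(1 − rB₀/P)/ln(1+r)⌉ = ⌈25.127⌉ = 26 payments; the last is £105.66.
Total paid = 25·£830.00 + £105.66 = £20,855.66.
Total interest = total paid − principal = £20,855.66 − £19,063.24 = £1,792.42.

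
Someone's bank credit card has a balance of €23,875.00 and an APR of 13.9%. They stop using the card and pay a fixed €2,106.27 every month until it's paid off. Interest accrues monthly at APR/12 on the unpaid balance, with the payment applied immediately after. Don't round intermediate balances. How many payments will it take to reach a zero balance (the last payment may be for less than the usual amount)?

13 months

Monthly rate r = 13.9%/12 = 1.15833% = 0.0115833.
Recurrence: B ← B·(1+r) − €2,106.27.
Month 1: interest €276.55; balance after payment €22,045.28.
Month 2: interest €255.36; balance after payment €20,194.37.
Closed form: n = −ln(1 − rB₀/P)/ln(1+r) = −ln(0.8687)/ln(1.01158) ≈ 12.222, so the balance reaches zero during payment 13.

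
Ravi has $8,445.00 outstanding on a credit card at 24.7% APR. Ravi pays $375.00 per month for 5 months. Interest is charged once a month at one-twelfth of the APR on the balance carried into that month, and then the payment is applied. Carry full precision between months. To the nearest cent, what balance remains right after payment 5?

Monthly rate r = 24.7%/12 = 2.05833% = 0.0205833.
Each month: B ← B·(1+r) − $375.00.
Month 1: interest $173.83; balance after payment $8,243.83.
Month 2: interest $169.69; balance after payment $8,038.51.
Month 3: interest $165.46; balance after payment $7,828.97.
Month 4: interest $161.15; balance after payment $7,615.12.
Month 5: interest $156.74; balance after payment $7,396.86.

$7,396.86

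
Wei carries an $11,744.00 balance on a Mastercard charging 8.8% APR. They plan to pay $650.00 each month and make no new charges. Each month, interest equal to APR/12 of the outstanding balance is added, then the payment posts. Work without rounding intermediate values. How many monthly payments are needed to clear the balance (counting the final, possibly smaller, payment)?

20 payments

Monthly rate r = 8.8%/12 = 0.733333% = 0.00733333.
Recurrence: B ← B·(1+r) − $650.00.
Month 1: interest $86.12; balance after payment $11,180.12.
Month 2: interest $81.99; balance after payment $10,612.11.
Closed form: n = −ln(1 − rB₀/P)/ln(1+r) = −ln(0.8675)/ln(1.00733) ≈ 19.453, so the balance reaches zero during payment 20.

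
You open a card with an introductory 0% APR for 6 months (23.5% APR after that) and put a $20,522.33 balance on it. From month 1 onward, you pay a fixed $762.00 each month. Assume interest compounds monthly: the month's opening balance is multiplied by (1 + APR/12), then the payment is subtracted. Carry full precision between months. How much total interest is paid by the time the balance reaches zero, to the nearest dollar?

$4,777

Promo months 1–6 at r₀ = 0%/12 = 0; months 7+ at r₁ = 23.5%/12 = 0.0195833.
After month 6 (no interest yet): B = $20,522.33 − 6·$762.00 = $15,950.33.
Then at r₁ with $762.00/mo: n₂ = −ln(1 − r₁·B/P)/ln(1+r₁) ≈ 27.20 → 28 more payments.
Total paid = 33·$762.00 + $152.90 = $25,298.90; interest = $25,298.90 − $20,522.33 = $4,776.57.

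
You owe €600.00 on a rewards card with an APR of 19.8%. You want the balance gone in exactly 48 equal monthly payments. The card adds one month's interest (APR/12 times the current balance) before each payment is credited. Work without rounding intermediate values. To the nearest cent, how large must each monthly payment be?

€18.19

Monthly rate r = 19.8%/12 = 1.65% = 0.0165.
Level-payment amortization: P = B₀·r / (1 − (1+r)^(−n)) = 600.00·0.0165 / (1 − 1.0165^(−48)).
Denominator 1 − (1+r)^(−48) = 0.544125167.
P = 9.9 / 0.544125167 ≈ 18.19.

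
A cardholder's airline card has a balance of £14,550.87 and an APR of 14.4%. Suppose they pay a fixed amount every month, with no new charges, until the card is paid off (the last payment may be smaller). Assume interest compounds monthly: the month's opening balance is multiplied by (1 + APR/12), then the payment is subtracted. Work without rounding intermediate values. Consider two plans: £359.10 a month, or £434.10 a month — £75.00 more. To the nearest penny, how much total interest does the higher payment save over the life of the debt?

Monthly rate r = 14.4%/12 = 1.2% = 0.012.
At £359.10/mo: n = ⌈−ln(1 − rB₀/P)/ln(1+r)⌉ = 56 payments (last £299.43); total interest = total paid − £14,550.87 = £5,499.06.
At £434.10/mo: 44 payments (last £59.62); total interest £4,175.05.
Interest saved = £5,499.06 − £4,175.05 = £1,324.01.

£1,324.01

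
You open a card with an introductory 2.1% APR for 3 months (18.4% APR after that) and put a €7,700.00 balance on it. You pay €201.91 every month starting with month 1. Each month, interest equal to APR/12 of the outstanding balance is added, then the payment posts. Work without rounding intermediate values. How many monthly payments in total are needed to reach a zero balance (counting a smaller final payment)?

55 months

Promo months 1–3 at r₀ = 2.1%/12 = 0.00175; months 4+ at r₁ = 18.4%/12 = 0.0153333.
After month 3: iterate B ← B·(1+r₀) − €201.91 for 3 months → €7,133.71.
Then at r₁ with €201.91/mo: n₂ = −ln(1 − r₁·B/P)/ln(1+r₁) ≈ 51.28 → 52 more payments.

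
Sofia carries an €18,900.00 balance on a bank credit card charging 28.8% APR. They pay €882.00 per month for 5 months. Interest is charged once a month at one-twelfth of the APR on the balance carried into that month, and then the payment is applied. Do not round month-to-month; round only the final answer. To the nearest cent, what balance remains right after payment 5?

€16,652.69

Monthly rate r = 28.8%/12 = 2.4% = 0.024.
Each month: B ← B·(1+r) − €882.00.
Month 1: interest €453.60; balance after payment €18,471.60.
Month 2: interest €443.32; balance after payment €18,032.92.
Month 3: interest €432.79; balance after payment €17,583.71.
Month 4: interest €422.01; balance after payment €17,123.72.
Month 5: interest €410.97; balance after payment €16,652.69.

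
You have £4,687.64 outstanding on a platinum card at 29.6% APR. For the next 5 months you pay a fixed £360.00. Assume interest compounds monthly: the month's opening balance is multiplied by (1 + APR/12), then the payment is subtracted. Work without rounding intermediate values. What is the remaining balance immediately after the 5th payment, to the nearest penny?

£3,404.00

Monthly rate r = 29.6%/12 = 2.46667% = 0.0246667.
Each month: B ← B·(1+r) − £360.00.
Month 1: interest £115.63; balance after payment £4,443.27.
Month 2: interest £109.60; balance after payment £4,192.87.
Month 3: interest £103.42; balance after payment £3,936.29.
Month 4: interest £97.10; balance after payment £3,673.39.
Month 5: interest £90.61; balance after payment £3,404.00.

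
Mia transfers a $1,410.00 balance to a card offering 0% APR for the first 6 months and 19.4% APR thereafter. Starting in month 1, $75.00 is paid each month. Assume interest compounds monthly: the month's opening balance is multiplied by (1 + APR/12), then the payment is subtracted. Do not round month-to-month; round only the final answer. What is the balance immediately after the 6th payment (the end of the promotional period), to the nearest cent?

$960.00

Promo months 1–6 at r₀ = 0%/12 = 0; months 7+ at r₁ = 19.4%/12 = 0.0161667.
After month 6 (no interest yet): B = $1,410.00 − 6·$75.00 = $960.00.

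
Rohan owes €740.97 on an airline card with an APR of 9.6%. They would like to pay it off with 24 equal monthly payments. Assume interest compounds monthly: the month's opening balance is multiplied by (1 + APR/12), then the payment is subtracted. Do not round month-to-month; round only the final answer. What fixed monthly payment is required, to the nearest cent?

Monthly rate r = 9.6%/12 = 0.8% = 0.008.
Level-payment amortization: P = B₀·r / (1 − (1+r)^(−n)) = 740.97·0.008 / (1 − 1.008^(−24)).
Denominator 1 − (1+r)^(−24) = 0.174062415.
P = 5.92776 / 0.174062415 ≈ 34.06.

€34.06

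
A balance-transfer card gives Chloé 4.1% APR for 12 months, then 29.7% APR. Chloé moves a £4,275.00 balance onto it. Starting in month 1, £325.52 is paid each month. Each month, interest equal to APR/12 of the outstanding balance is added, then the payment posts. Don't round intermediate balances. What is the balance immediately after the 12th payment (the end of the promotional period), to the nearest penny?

£473.12

Promo months 1–12 at r₀ = 4.1%/12 = 0.00341667; months 13+ at r₁ = 29.7%/12 = 0.02475.
After month 12: iterate B ← B·(1+r₀) − £325.52 for 12 months → £473.12.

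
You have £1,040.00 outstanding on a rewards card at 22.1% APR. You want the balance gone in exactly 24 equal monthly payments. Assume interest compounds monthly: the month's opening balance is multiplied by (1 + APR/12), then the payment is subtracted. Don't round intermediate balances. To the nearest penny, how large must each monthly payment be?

£54.00

Monthly rate r = 22.1%/12 = 1.84167% = 0.0184167.
Level-payment amortization: P = B₀·r / (1 − (1+r)^(−n)) = 1040.00·0.0184167 / (1 − 1.01842^(−24)).
Denominator 1 − (1+r)^(−24) = 0.354660799.
P = 19.1533 / 0.354660799 ≈ 54.00.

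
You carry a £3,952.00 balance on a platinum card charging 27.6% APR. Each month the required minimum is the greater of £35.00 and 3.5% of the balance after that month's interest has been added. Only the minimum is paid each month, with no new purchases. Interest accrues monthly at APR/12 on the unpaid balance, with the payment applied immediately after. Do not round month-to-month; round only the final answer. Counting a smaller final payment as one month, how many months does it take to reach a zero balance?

154 months

Monthly rate r = 27.6%/12 = 2.3% = 0.023.
While 3.5% of the post-interest balance exceeds £35.00, each month B ← (B·(1+r))·(1 − 0.035), i.e. B shrinks by the factor (1+r)·0.965 = 0.98719.
This holds for months 1–109. Entering month 110 the balance is £969.93; 3.5% of the post-interest balance is now below £35.00, so the flat £35.00 minimum applies from here.
From month 110 a fixed £35.00 at rate r clears £969.93 in 45 more payments. Total: 109 + 45 = 154 months.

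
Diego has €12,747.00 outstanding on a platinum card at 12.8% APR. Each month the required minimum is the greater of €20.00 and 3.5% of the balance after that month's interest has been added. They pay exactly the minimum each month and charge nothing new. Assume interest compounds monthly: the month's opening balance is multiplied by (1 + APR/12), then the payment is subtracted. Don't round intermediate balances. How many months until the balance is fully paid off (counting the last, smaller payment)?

159 months

Monthly rate r = 12.8%/12 = 1.06667% = 0.0106667.
While 3.5% of the post-interest balance exceeds €20.00, each month B ← (B·(1+r))·(1 − 0.035), i.e. B shrinks by the factor (1+r)·0.965 = 0.97529.
This holds for months 1–125. Entering month 126 the balance is €558.88; 3.5% of the post-interest balance is now below €20.00, so the flat €20.00 minimum applies from here.
From month 126 a fixed €20.00 at rate r clears €558.88 in 34 more payments. Total: 125 + 34 = 159 months.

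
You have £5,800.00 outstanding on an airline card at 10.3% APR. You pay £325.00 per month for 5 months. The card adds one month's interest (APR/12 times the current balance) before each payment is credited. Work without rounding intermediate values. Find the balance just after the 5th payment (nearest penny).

£4,400.09

Monthly rate r = 10.3%/12 = 0.858333% = 0.00858333.
Each month: B ← B·(1+r) − £325.00.
Month 1: interest £49.78; balance after payment £5,524.78.
Month 2: interest £47.42; balance after payment £5,247.20.
Month 3: interest £45.04; balance after payment £4,967.24.
Month 4: interest £42.64; balance after payment £4,684.88.
Month 5: interest £40.21; balance after payment £4,400.09.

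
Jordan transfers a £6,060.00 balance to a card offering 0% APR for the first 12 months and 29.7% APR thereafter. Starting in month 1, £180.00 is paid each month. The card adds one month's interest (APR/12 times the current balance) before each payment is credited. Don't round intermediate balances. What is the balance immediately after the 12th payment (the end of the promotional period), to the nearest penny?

Promo months 1–12 at r₀ = 0%/12 = 0; months 13+ at r₁ = 29.7%/12 = 0.02475.
After month 12 (no interest yet): B = £6,060.00 − 12·£180.00 = £3,900.00.

£3,900.00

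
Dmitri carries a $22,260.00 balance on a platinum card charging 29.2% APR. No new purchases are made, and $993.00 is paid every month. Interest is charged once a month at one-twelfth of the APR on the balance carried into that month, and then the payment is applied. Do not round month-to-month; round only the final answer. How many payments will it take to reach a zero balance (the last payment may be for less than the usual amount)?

33 payments

Monthly rate r = 29.2%/12 = 2.43333% = 0.0243333.
Recurrence: B ← B·(1+r) − $993.00.
Month 1: interest $541.66; balance after payment $21,808.66.
Month 2: interest $530.68; balance after payment $21,346.34.
Closed form: n = −ln(1 − rB₀/P)/ln(1+r) = −ln(0.45452)/ln(1.02433) ≈ 32.797, so the balance reaches zero during payment 33.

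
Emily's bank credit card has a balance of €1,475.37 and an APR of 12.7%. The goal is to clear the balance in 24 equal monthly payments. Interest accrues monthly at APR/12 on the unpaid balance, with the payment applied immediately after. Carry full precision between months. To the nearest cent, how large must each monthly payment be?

Monthly rate r = 12.7%/12 = 1.05833% = 0.0105833.
Level-payment amortization: P = B₀·r / (1 − (1+r)^(−n)) = 1475.37·0.0105833 / (1 − 1.01058^(−24)).
Denominator 1 − (1+r)^(−24) = 0.223272211.
P = 15.6143 / 0.223272211 ≈ 69.93.

€69.93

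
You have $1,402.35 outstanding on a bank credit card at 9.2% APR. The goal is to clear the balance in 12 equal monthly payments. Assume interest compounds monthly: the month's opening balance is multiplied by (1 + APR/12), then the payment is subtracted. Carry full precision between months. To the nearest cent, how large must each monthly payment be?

Monthly rate r = 9.2%/12 = 0.766667% = 0.00766667.
Level-payment amortization: P = B₀·r / (1 − (1+r)^(−n)) = 1402.35·0.00766667 / (1 − 1.00767^(−12)).
Denominator 1 − (1+r)^(−12) = 0.0875747599.
P = 10.7513 / 0.0875747599 ≈ 122.77.

$122.77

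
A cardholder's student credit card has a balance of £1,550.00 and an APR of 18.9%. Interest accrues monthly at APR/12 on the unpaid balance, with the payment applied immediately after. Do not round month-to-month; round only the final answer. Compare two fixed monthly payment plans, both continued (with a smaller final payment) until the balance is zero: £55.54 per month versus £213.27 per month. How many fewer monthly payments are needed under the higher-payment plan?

Monthly rate r = 18.9%/12 = 1.575% = 0.01575.
At £55.54/mo: n = ⌈−ln(1 − rB₀/P)/ln(1+r)⌉ = 38 payments (last £2.88); total interest = total paid − £1,550.00 = £507.86.
At £213.27/mo: 8 payments (last £166.45); total interest £109.34.
Payments saved = 38 − 8 = 30.

30 fewer payments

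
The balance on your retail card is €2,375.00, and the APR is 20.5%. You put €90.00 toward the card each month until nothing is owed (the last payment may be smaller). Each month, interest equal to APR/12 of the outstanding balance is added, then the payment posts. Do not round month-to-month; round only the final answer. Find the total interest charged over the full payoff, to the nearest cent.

€809.42

Monthly rate r = 20.5%/12 = 1.70833% = 0.0170833.
Payoff takes n = ⌈−ln(1 − rB₀/P)/ln(1+r)⌉ = ⌈35.380⌉ = 36 payments; the last is €34.42.
Total paid = 35·€90.00 + €34.42 = €3,184.42.
Total interest = total paid − principal = €3,184.42 − €2,375.00 = €809.42.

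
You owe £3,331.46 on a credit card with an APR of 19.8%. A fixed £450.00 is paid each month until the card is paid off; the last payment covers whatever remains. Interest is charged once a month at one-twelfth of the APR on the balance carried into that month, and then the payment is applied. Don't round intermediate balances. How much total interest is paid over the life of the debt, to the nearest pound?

£251

Monthly rate r = 19.8%/12 = 1.65% = 0.0165.
Payoff takes n = ⌈−ln(1 − rB₀/P)/ln(1+r)⌉ = ⌈7.961⌉ = 8 payments; the last is £432.56.
Total paid = 7·£450.00 + £432.56 = £3,582.56.
Total interest = total paid − principal = £3,582.56 − £3,331.46 = £251.10.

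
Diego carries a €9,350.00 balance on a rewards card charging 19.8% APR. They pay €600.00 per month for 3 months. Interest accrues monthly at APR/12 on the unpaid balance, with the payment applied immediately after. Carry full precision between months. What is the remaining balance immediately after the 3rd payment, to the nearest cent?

Monthly rate r = 19.8%/12 = 1.65% = 0.0165.
Each month: B ← B·(1+r) − €600.00.
Month 1: interest €154.28; balance after payment €8,904.27.
Month 2: interest €146.92; balance after payment €8,451.20.
Month 3: interest €139.44; balance after payment €7,990.64.

€7,990.64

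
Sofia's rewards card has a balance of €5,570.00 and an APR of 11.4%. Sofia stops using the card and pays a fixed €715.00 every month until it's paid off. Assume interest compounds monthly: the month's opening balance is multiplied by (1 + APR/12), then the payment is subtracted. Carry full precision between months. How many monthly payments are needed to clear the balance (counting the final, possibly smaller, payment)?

Monthly rate r = 11.4%/12 = 0.95% = 0.0095.
Recurrence: B ← B·(1+r) − €715.00.
Month 1: interest €52.91; balance after payment €4,907.91.
Month 2: interest €46.63; balance after payment €4,239.54.
Closed form: n = −ln(1 − rB₀/P)/ln(1+r) = −ln(0.92599)/ln(1.0095) ≈ 8.132, so the balance reaches zero during payment 9.

9 months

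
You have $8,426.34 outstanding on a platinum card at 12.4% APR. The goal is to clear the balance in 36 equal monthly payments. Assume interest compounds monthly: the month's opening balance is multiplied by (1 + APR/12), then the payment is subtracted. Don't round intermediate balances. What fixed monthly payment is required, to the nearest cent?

Monthly rate r = 12.4%/12 = 1.03333% = 0.0103333.
Level-payment amortization: P = B₀·r / (1 − (1+r)^(−n)) = 8426.34·0.0103333 / (1 − 1.01033^(−36)).
Denominator 1 − (1+r)^(−36) = 0.309328619.
P = 87.0722 / 0.309328619 ≈ 281.49.

$281.49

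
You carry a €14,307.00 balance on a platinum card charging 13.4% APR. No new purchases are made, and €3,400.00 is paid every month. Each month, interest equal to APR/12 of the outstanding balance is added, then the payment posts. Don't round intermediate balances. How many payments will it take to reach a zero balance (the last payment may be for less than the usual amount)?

5 payments

Monthly rate r = 13.4%/12 = 1.11667% = 0.0111667.
Recurrence: B ← B·(1+r) − €3,400.00.
Month 1: interest €159.76; balance after payment €11,066.76.
Month 2: interest €123.58; balance after payment €7,790.34.
Month 3: interest €86.99; balance after payment €4,477.33.
Month 4: interest €50.00; balance after payment €1,127.33.
Month 5: interest €12.59; balance after payment €0.00.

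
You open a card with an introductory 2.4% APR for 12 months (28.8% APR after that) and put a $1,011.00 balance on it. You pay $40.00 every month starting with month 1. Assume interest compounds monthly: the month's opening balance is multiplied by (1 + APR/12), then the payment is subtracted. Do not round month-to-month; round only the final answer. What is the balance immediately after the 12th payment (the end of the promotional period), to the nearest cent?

$550.22

Promo months 1–12 at r₀ = 2.4%/12 = 0.002; months 13+ at r₁ = 28.8%/12 = 0.024.
After month 12: iterate B ← B·(1+r₀) − $40.00 for 12 months → $550.22.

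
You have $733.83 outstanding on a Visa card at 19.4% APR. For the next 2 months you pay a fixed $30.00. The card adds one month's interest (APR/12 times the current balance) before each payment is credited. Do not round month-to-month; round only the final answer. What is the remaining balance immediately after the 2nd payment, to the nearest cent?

$697.26

Monthly rate r = 19.4%/12 = 1.61667% = 0.0161667.
Each month: B ← B·(1+r) − $30.00.
Month 1: interest $11.86; balance after payment $715.69.
Month 2: interest $11.57; balance after payment $697.26.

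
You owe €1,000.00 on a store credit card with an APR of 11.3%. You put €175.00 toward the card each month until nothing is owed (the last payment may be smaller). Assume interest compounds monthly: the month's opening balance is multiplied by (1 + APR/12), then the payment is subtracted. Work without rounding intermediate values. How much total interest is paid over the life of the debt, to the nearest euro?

Monthly rate r = 11.3%/12 = 0.941667% = 0.00941667.
Payoff takes n = ⌈−ln(1 − rB₀/P)/ln(1+r)⌉ = ⌈5.901⌉ = 6 payments; the last is €157.82.
Total paid = 5·€175.00 + €157.82 = €1,032.82.
Total interest = total paid − principal = €1,032.82 − €1,000.00 = €32.82.

€33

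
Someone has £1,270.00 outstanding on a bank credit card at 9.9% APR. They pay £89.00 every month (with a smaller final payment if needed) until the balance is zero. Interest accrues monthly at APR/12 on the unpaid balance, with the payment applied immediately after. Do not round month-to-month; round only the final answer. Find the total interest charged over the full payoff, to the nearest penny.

Monthly rate r = 9.9%/12 = 0.825% = 0.00825.
Payoff takes n = ⌈−ln(1 − rB₀/P)/ln(1+r)⌉ = ⌈15.244⌉ = 16 payments; the last is £21.83.
Total paid = 15·£89.00 + £21.83 = £1,356.83.
Total interest = total paid − principal = £1,356.83 − £1,270.00 = £86.83.

£86.83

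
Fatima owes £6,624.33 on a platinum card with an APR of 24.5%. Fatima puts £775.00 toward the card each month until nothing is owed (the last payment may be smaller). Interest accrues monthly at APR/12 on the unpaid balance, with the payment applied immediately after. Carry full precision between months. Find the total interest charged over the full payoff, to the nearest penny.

Monthly rate r = 24.5%/12 = 2.04167% = 0.0204167.
Payoff takes n = ⌈−ln(1 − rB₀/P)/ln(1+r)⌉ = ⌈9.489⌉ = 10 payments; the last is £380.85.
Total paid = 9·£775.00 + £380.85 = £7,355.85.
Total interest = total paid − principal = £7,355.85 − £6,624.33 = £731.52.

£731.52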